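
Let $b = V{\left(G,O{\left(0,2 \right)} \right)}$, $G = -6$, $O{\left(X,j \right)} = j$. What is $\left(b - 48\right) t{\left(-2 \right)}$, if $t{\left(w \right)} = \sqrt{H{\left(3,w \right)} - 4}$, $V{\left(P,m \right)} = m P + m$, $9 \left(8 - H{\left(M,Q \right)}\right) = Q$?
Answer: $- \frac{58 \sqrt{38}}{3} \approx -119.18$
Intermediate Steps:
$H{\left(M,Q \right)} = 8 - \frac{Q}{9}$
$V{\left(P,m \right)} = m + P m$ ($V{\left(P,m \right)} = P m + m = m + P m$)
$b = -10$ ($b = 2 \left(1 - 6\right) = 2 \left(-5\right) = -10$)
$t{\left(w \right)} = \sqrt{4 - \frac{w}{9}}$ ($t{\left(w \right)} = \sqrt{\left(8 - \frac{w}{9}\right) - 4} = \sqrt{4 - \frac{w}{9}}$)
$\left(b - 48\right) t{\left(-2 \right)} = \left(-10 - 48\right) \frac{\sqrt{36 - -2}}{3} = - 58 \frac{\sqrt{36 + 2}}{3} = - 58 \frac{\sqrt{38}}{3} = - \frac{58 \sqrt{38}}{3}$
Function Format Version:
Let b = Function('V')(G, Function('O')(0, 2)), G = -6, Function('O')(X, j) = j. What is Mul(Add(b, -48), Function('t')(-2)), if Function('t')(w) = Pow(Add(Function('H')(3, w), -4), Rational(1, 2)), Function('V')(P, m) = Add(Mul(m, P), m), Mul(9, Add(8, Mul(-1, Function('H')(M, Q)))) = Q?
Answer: Mul(Rational(-58, 3), Pow(38, Rational(1, 2))) ≈ -119.18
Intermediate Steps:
Function('H')(M, Q) = Add(8, Mul(Rational(-1, 9), Q))
Function('V')(P, m) = Add(m, Mul(P, m)) (Function('V')(P, m) = Add(Mul(P, m), m) = Add(m, Mul(P, m)))
b = -10 (b = Mul(2, Add(1, -6)) = Mul(2, -5) = -10)
Function('t')(w) = Pow(Add(4, Mul(Rational(-1, 9), w)), Rational(1, 2)) (Function('t')(w) = Pow(Add(Add(8, Mul(Rational(-1, 9), w)), -4), Rational(1, 2)) = Pow(Add(4, Mul(Rational(-1, 9), w)), Rational(1, 2)))
Mul(Add(b, -48), Function('t')(-2)) = Mul(Add(-10, -48), Mul(Rational(1, 3), Pow(Add(36, Mul(-1, -2)), Rational(1, 2)))) = Mul(-58, Mul(Rational(1, 3), Pow(Add(36, 2), Rational(1, 2)))) = Mul(-58, Mul(Rational(1, 3), Pow(38, Rational(1, 2)))) = Mul(Rational(-58, 3), Pow(38, Rational(1, 2)))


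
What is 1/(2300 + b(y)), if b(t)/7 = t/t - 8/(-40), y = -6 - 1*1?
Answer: 5/11542 ≈ 0.00043320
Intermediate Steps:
y = -7 (y = -6 - 1 = -7)
b(t) = 42/5 (b(t) = 7*(t/t - 8/(-40)) = 7*(1 - 8*(-1/40)) = 7*(1 + 1/5) = 7*(6/5) = 42/5)
1/(2300 + b(y)) = 1/(2300 + 42/5) = 1/(11542/5) = 5/11542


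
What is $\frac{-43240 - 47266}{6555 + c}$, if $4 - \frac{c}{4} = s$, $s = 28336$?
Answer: $\frac{90506}{106773} \approx 0.84765$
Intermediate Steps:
$c = -113328$ ($c = 16 - 113344 = -113328$)
$\frac{-43240 - 47266}{6555 + c} = \frac{-43240 - 47266}{6555 - 113328} = - \frac{90506}{-106773} = \left(-90506\right) \left(- \frac{1}{106773}\right) = \frac{90506}{106773}$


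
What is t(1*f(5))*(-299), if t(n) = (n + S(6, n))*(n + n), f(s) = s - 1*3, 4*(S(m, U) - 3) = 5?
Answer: -7475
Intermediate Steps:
S(m, U) = 17/4 (S(m, U) = 3 + (¼)*5 = 3 + 5/4 = 17/4)
f(s) = -3 + s (f(s) = s - 3 = -3 + s)
t(n) = 2*n*(17/4 + n) (t(n) = (n + 17/4)*(n + n) = (17/4 + n)*(2*n) = 2*n*(17/4 + n))
t(1*f(5))*(-299) = ((1*(-3 + 5))*(17 + 4*(1*(-3 + 5)))/2)*(-299) = ((1*2)*(17 + 4*(1*2))/2)*(-299) = ((½)*2*(17 + 4*2))*(-299) = ((½)*2*(17 + 8))*(-299) = ((½)*2*25)*(-299) = 25*(-299) = -7475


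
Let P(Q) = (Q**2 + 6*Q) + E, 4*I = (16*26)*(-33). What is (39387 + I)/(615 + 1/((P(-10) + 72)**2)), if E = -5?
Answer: 411648795/7041136 ≈ 58.463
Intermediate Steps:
I = -3432 (I = ((16*26)*(-33))/4 = (416*(-33))/4 = (1/4)*(-13728) = -3432)
P(Q) = -5 + Q**2 + 6*Q (P(Q) = (Q**2 + 6*Q) - 5 = -5 + Q**2 + 6*Q)
(39387 + I)/(615 + 1/((P(-10) + 72)**2)) = (39387 - 3432)/(615 + 1/(((-5 + (-10)**2 + 6*(-10)) + 72)**2)) = 35955/(615 + 1/(((-5 + 100 - 60) + 72)**2)) = 35955/(615 + 1/((35 + 72)**2)) = 35955/(615 + 1/(107**2)) = 35955/(615 + 1/11449) = 35955/(7041136/11449) = 35955*(11449/7041136) = 411648795/7041136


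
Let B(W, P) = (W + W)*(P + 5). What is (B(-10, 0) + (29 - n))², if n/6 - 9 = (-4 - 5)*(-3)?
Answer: 82369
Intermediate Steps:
B(W, P) = 2*W*(5 + P) (B(W, P) = (2*W)*(5 + P) = 2*W*(5 + P))
n = 216 (n = 54 + 6*((-4 - 5)*(-3)) = 54 + 6*(-9*(-3)) = 54 + 6*27 = 54 + 162 = 216)
(B(-10, 0) + (29 - n))² = (2*(-10)*(5 + 0) + (29 - 1*216))² = (2*(-10)*5 + (29 - 216))² = (-100 - 187)² = (-287)² = 82369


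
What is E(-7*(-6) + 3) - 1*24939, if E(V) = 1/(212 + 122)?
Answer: -8329625/334 ≈ -24939.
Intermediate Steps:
E(V) = 1/334
E(-7*(-6) + 3) - 1*24939 = 1/334 - 1*24939 = 1/334 - 24939 = -8329625/334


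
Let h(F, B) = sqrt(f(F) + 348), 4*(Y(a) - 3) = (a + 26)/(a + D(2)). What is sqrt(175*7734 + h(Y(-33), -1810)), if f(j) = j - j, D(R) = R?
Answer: sqrt(1353450 + 2*sqrt(87)) ≈ 1163.4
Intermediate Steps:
f(j) = 0
Y(a) = 3 + (26 + a)/(4*(2 + a)) (Y(a) = 3 + ((a + 26)/(a + 2))/4 = 3 + ((26 + a)/(2 + a))/4 = 3 + (26 + a)/(4*(2 + a)))
h(F, B) = 2*sqrt(87) (h(F, B) = sqrt(0 + 348) = sqrt(348) = 2*sqrt(87))
sqrt(175*7734 + h(Y(-33), -1810)) = sqrt(175*7734 + 2*sqrt(87)) = sqrt(1353450 + 2*sqrt(87))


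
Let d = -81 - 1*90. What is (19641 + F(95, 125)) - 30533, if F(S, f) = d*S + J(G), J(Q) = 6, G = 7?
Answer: -27131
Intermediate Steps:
d = -171 (d = -81 - 90 = -171)
F(S, f) = 6 - 171*S (F(S, f) = -171*S + 6 = 6 - 171*S)
(19641 + F(95, 125)) - 30533 = (19641 + (6 - 171*95)) - 30533 = (19641 + (6 - 16245)) - 30533 = (19641 - 16239) - 30533 = 3402 - 30533 = -27131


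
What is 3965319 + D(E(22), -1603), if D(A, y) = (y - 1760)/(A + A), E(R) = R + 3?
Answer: 198262587/50 ≈ 3.9653e+6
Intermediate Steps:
E(R) = 3 + R
D(A, y) = (-1760 + y)/(2*A) (D(A, y) = (-1760 + y)/((2*A)) = (-1760 + y)*(1/(2*A)) = (-1760 + y)/(2*A))
3965319 + D(E(22), -1603) = 3965319 + (-1760 - 1603)/(2*(3 + 22)) = 3965319 + (½)*(-3363)/25 = 3965319 + (½)*(1/25)*(-3363) = 3965319 - 3363/50 = 198262587/50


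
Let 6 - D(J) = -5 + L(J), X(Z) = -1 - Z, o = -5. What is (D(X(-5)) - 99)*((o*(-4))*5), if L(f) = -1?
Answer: -8700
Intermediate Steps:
D(J) = 12 (D(J) = 6 - (-5 - 1) = 6 - 1*(-6) = 6 + 6 = 12)
(D(X(-5)) - 99)*((o*(-4))*5) = (12 - 99)*(-5*(-4)*5) = -1740*5 = -87*100 = -8700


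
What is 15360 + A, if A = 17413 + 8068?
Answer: 40841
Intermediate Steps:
A = 25481
15360 + A = 15360 + 25481 = 40841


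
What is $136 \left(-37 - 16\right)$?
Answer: $-7208$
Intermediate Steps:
$136 \left(-37 - 16\right) = 136 \left(-53\right) = -7208$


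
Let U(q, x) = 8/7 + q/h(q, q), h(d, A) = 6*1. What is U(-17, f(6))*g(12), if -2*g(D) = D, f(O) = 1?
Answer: 71/7 ≈ 10.143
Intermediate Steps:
h(d, A) = 6
g(D) = -D/2
U(q, x) = 8/7 + q/6
U(-17, f(6))*g(12) = (8/7 + (1/6)*(-17))*(-1/2*12) = (8/7 - 17/6)*(-6) = -71/42*(-6) = 71/7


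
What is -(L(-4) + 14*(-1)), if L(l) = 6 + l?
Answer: 12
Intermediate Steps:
-(L(-4) + 14*(-1)) = -((6 - 4) + 14*(-1)) = -(2 - 14) = -1*(-12) = 12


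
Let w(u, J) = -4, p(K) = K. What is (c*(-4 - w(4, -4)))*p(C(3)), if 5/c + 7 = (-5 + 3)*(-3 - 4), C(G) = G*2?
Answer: 0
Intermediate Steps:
C(G) = 2*G
c = 5/7 (c = 5/(-7 + (-5 + 3)*(-3 - 4)) = 5/(-7 - 2*(-7)) = 5/(-7 + 14) = 5/7 ≈ 0.71429)
(c*(-4 - w(4, -4)))*p(C(3)) = (5*(-4 - 1*(-4))/7)*(2*3) = (5*(-4 + 4)/7)*6 = ((5/7)*0)*6 = 0*6 = 0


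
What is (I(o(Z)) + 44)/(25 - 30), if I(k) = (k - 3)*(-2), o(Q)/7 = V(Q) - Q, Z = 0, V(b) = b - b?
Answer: -10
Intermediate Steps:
V(b) = 0
o(Q) = -7*Q (o(Q) = 7*(0 - Q) = 7*(-Q) = -7*Q)
I(k) = 6 - 2*k (I(k) = (-3 + k)*(-2) = 6 - 2*k)
(I(o(Z)) + 44)/(25 - 30) = ((6 - (-14)*0) + 44)/(25 - 30) = ((6 - 2*0) + 44)/(-5) = -((6 + 0) + 44)/5 = -(6 + 44)/5 = -⅕*50 = -10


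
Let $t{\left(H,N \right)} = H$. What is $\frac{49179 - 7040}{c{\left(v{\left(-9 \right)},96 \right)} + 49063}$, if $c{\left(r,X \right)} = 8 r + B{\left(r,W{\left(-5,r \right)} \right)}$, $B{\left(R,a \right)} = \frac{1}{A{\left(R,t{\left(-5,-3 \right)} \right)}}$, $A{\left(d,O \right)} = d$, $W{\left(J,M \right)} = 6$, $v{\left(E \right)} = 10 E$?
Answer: $\frac{3792510}{4350869} \approx 0.87167$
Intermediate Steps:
$B{\left(R,a \right)} = \frac{1}{R}$
$c{\left(r,X \right)} = \frac{1}{r} + 8 r$ ($c{\left(r,X \right)} = 8 r + \frac{1}{r} = \frac{1}{r} + 8 r$)
$\frac{49179 - 7040}{c{\left(v{\left(-9 \right)},96 \right)} + 49063} = \frac{49179 - 7040}{\left(\frac{1}{10 \left(-9\right)} + 8 \cdot 10 \left(-9\right)\right) + 49063} = \frac{42139}{\left(\frac{1}{-90} + 8 \left(-90\right)\right) + 49063} = \frac{42139}{\left(- \frac{1}{90} - 720\right) + 49063} = \frac{42139}{- \frac{64801}{90} + 49063} = \frac{42139}{\frac{4350869}{90}} = 42139 \cdot \frac{90}{4350869} = \frac{3792510}{4350869}$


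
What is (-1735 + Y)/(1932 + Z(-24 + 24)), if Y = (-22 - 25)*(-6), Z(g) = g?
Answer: -1453/1932 ≈ -0.75207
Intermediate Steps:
Y = 282 (Y = -47*(-6) = 282)
(-1735 + Y)/(1932 + Z(-24 + 24)) = (-1735 + 282)/(1932 + (-24 + 24)) = -1453/(1932 + 0) = -1453/1932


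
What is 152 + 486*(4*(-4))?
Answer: -7624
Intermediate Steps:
152 + 486*(4*(-4)) = 152 + 486*(-16) = 152 - 7776 = -7624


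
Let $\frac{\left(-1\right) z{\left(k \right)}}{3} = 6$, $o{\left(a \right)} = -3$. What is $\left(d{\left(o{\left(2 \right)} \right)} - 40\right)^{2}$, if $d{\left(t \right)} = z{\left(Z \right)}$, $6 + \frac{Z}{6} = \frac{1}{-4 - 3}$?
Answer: $3364$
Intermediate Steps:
$Z = - \frac{258}{7}$ ($Z = -36 + \frac{6}{-4 - 3} = -36 + \frac{6}{-7} = -36 + 6 \left(- \frac{1}{7}\right) = -36 - \frac{6}{7} = - \frac{258}{7} \approx -36.857$)
$z{\left(k \right)} = -18$ ($z{\left(k \right)} = \left(-3\right) 6 = -18$)
$d{\left(t \right)} = -18$
$\left(d{\left(o{\left(2 \right)} \right)} - 40\right)^{2} = \left(-18 - 40\right)^{2} = \left(-58\right)^{2} = 3364$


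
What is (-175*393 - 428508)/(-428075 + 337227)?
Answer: 497283/90848 ≈ 5.4738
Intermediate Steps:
(-175*393 - 428508)/(-428075 + 337227) = (-68775 - 428508)/(-90848) = -497283*(-1/90848) = 497283/90848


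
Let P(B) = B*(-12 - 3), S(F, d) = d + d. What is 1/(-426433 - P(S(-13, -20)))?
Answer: -1/427033 ≈ -2.3417e-6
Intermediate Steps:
S(F, d) = 2*d
P(B) = -15*B (P(B) = B*(-15) = -15*B)
1/(-426433 - P(S(-13, -20))) = 1/(-426433 - (-15)*2*(-20)) = 1/(-426433 - (-15)*(-40)) = 1/(-426433 - 1*600) = 1/(-426433 - 600) = 1/(-427033) = -1/427033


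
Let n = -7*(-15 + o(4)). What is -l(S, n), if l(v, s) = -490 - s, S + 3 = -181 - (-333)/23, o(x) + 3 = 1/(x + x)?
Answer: 4921/8 ≈ 615.13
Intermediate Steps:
o(x) = -3 + 1/(2*x) (o(x) = -3 + 1/(x + x) = -3 + 1/(2*x))
S = -3899/23 (S = -3 + (-181 - (-333)/23) = -3 + (-181 - 1*(-333/23)) = -3 + (-181 + 333/23) = -3 - 3830/23 = -3899/23 ≈ -169.52)
n = 1001/8 (n = -7*(-15 + (-3 + (½)/4)) = -7*(-15 + (-3 + (½)*(¼))) = -7*(-15 + (-3 + ⅛)) = -7*(-15 - 23/8) = -7*(-143/8) = 1001/8 ≈ 125.13)
-l(S, n) = -(-490 - 1*1001/8) = -(-490 - 1001/8) = -1*(-4921/8) = 4921/8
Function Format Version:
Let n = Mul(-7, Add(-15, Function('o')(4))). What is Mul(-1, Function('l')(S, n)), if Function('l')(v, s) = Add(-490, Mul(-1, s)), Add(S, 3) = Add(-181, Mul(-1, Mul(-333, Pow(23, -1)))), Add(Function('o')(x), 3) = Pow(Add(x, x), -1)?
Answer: Rational(4921, 8) ≈ 615.13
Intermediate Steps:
Function('o')(x) = Add(-3, Mul(Rational(1, 2), Pow(x, -1))) (Function('o')(x) = Add(-3, Pow(Add(x, x), -1)) = Add(-3, Pow(Mul(2, x), -1)) = Add(-3, Mul(Rational(1, 2), Pow(x, -1))))
S = Rational(-3899, 23) (S = Add(-3, Add(-181, Mul(-1, Mul(-333, Pow(23, -1))))) = Add(-3, Add(-181, Mul(-1, Mul(-333, Rational(1, 23))))) = Add(-3, Add(-181, Mul(-1, Rational(-333, 23)))) = Add(-3, Add(-181, Rational(333, 23))) = Add(-3, Rational(-3830, 23)) = Rational(-3899, 23) ≈ -169.52)
n = Rational(1001, 8) (n = Mul(-7, Add(-15, Add(-3, Mul(Rational(1, 2), Pow(4, -1))))) = Mul(-7, Add(-15, Add(-3, Mul(Rational(1, 2), Rational(1, 4))))) = Mul(-7, Add(-15, Add(-3, Rational(1, 8)))) = Mul(-7, Add(-15, Rational(-23, 8))) = Mul(-7, Rational(-143, 8)) = Rational(1001, 8) ≈ 125.13)
Mul(-1, Function('l')(S, n)) = Mul(-1, Add(-490, Mul(-1, Rational(1001, 8)))) = Mul(-1, Add(-490, Rational(-1001, 8))) = Mul(-1, Rational(-4921, 8)) = Rational(4921, 8)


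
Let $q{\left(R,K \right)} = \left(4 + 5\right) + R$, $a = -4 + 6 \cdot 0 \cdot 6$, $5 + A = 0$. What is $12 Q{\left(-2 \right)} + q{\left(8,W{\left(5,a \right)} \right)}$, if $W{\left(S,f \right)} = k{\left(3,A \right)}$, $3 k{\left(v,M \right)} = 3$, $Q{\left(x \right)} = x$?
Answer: $-7$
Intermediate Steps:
$A = -5$ ($A = -5 + 0 = -5$)
$a = -4$ ($a = -4 + 0 \cdot 6 = -4 + 0 = -4$)
$k{\left(v,M \right)} = 1$ ($k{\left(v,M \right)} = \frac{1}{3} \cdot 3 = 1$)
$W{\left(S,f \right)} = 1$
$q{\left(R,K \right)} = 9 + R$
$12 Q{\left(-2 \right)} + q{\left(8,W{\left(5,a \right)} \right)} = 12 \left(-2\right) + \left(9 + 8\right) = -24 + 17 = -7$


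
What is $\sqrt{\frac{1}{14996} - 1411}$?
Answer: $\frac{i \sqrt{79326421895}}{7498} \approx 37.563 i$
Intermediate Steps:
$\sqrt{\frac{1}{14996} - 1411} = \sqrt{- \frac{21159355}{14996}} = \frac{i \sqrt{79326421895}}{7498}$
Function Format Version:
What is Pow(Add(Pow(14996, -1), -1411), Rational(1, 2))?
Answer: Mul(Rational(1, 7498), I, Pow(79326421895, Rational(1, 2))) ≈ Mul(37.563, I)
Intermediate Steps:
Pow(Add(Pow(14996, -1), -1411), Rational(1, 2)) = Pow(Add(Rational(1, 14996), -1411), Rational(1, 2)) = Pow(Rational(-21159355, 14996), Rational(1, 2)) = Mul(Rational(1, 7498), I, Pow(79326421895, Rational(1, 2)))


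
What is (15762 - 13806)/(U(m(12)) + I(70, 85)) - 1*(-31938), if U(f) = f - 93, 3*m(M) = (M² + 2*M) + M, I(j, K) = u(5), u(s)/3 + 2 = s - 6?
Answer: 223240/7 ≈ 31891.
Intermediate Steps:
u(s) = -24 + 3*s (u(s) = -6 + 3*(s - 6) = -6 + 3*(-6 + s) = -6 + (-18 + 3*s) = -24 + 3*s)
I(j, K) = -9 (I(j, K) = -24 + 3*5 = -24 + 15 = -9)
m(M) = M + M²/3 (m(M) = ((M² + 2*M) + M)/3 = (M² + 3*M)/3 = M + M²/3)
U(f) = -93 + f
(15762 - 13806)/(U(m(12)) + I(70, 85)) - 1*(-31938) = (15762 - 13806)/((-93 + (⅓)*12*(3 + 12)) - 9) - 1*(-31938) = 1956/((-93 + (⅓)*12*15) - 9) + 31938 = 1956/((-93 + 60) - 9) + 31938 = 1956/(-33 - 9) + 31938 = 1956/(-42) + 31938 = 1956*(-1/42) + 31938 = -326/7 + 31938 = 223240/7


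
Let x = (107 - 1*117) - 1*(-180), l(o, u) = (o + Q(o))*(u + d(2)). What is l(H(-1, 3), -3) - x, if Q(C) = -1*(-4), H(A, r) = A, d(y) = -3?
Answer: -188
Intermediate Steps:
Q(C) = 4
l(o, u) = (-3 + u)*(4 + o) (l(o, u) = (o + 4)*(u - 3) = (4 + o)*(-3 + u) = (-3 + u)*(4 + o))
x = 170 (x = (107 - 117) + 180 = -10 + 180 = 170)
l(H(-1, 3), -3) - x = (-12 - 3*(-1) + 4*(-3) - 1*(-3)) - 1*170 = (-12 + 3 - 12 + 3) - 170 = -18 - 170 = -188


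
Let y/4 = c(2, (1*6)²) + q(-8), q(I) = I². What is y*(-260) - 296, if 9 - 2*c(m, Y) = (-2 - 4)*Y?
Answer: -183856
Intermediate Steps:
c(m, Y) = 9/2 + 3*Y (c(m, Y) = 9/2 - (-2 - 4)*Y/2 = 9/2 - (-3)*Y = 9/2 + 3*Y)
y = 706 (y = 4*((9/2 + 3*(1*6)²) + (-8)²) = 4*((9/2 + 3*6²) + 64) = 4*((9/2 + 3*36) + 64) = 4*((9/2 + 108) + 64) = 4*(225/2 + 64) = 4*(353/2) = 706)
y*(-260) - 296 = 706*(-260) - 296 = -183560 - 296 = -183856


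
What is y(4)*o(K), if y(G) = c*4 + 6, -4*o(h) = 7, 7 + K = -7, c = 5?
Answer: -91/2 ≈ -45.500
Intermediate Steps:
K = -14 (K = -7 - 7 = -14)
o(h) = -7/4 (o(h) = -¼*7 = -7/4)
y(G) = 26 (y(G) = 5*4 + 6 = 20 + 6 = 26)
y(4)*o(K) = 26*(-7/4) = -91/2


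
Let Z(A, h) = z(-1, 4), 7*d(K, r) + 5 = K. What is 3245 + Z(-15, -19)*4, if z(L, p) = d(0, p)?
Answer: 22695/7 ≈ 3242.1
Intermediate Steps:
d(K, r) = -5/7 + K/7
z(L, p) = -5/7 (z(L, p) = -5/7 + (⅐)*0 = -5/7 + 0 = -5/7)
Z(A, h) = -5/7
3245 + Z(-15, -19)*4 = 3245 - 5/7*4 = 3245 - 20/7 = 22695/7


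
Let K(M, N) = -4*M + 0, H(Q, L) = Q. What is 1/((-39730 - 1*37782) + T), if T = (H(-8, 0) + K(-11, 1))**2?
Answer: -1/76216 ≈ -1.3121e-5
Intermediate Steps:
K(M, N) = -4*M
T = 1296 (T = (-8 - 4*(-11))**2 = (-8 + 44)**2 = 36**2 = 1296)
1/((-39730 - 1*37782) + T) = 1/((-39730 - 1*37782) + 1296) = 1/((-39730 - 37782) + 1296) = 1/(-77512 + 1296) = 1/(-76216) = -1/76216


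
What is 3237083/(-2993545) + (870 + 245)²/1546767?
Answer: -1285363178036/4630316619015 ≈ -0.27760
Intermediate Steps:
3237083/(-2993545) + (870 + 245)²/1546767 = 3237083*(-1/2993545) + 1115²*(1/1546767) = -3237083/2993545 + 1243225*(1/1546767) = -3237083/2993545 + 1243225/1546767 = -1285363178036/4630316619015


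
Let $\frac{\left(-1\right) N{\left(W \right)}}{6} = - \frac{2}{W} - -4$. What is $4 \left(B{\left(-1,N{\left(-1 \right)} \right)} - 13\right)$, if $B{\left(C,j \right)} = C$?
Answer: $-56$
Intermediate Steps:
$N{\left(W \right)} = -24 + \frac{12}{W}$ ($N{\left(W \right)} = - 6 \left(- \frac{2}{W} - -4\right) = - 6 \left(- \frac{2}{W} + 4\right) = - 6 \left(4 - \frac{2}{W}\right) = -24 + \frac{12}{W}$)
$4 \left(B{\left(-1,N{\left(-1 \right)} \right)} - 13\right) = 4 \left(-1 - 13\right) = 4 \left(-14\right) = -56$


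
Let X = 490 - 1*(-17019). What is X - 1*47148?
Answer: -29639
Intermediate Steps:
X = 17509 (X = 490 + 17019 = 17509)
X - 1*47148 = 17509 - 1*47148 = 17509 - 47148 = -29639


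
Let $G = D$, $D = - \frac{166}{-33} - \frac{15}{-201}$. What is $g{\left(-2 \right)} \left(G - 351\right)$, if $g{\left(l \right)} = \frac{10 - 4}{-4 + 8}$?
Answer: $- \frac{382387}{737} \approx -518.84$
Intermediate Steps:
$g{\left(l \right)} = \frac{3}{2}$ ($g{\left(l \right)} = \frac{6}{4} = 6 \cdot \frac{1}{4} = \frac{3}{2}$)
$D = \frac{11287}{2211}$ ($D = \left(-166\right) \left(- \frac{1}{33}\right) - - \frac{5}{67} = \frac{166}{33} + \frac{5}{67} = \frac{11287}{2211} \approx 5.1049$)
$G = \frac{11287}{2211} \approx 5.1049$
$g{\left(-2 \right)} \left(G - 351\right) = \frac{3 \left(\frac{11287}{2211} - 351\right)}{2} = \frac{3}{2} \left(- \frac{764774}{2211}\right) = - \frac{382387}{737}$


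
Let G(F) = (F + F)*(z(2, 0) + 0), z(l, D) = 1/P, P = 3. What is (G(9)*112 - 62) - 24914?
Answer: -24304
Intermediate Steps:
z(l, D) = 1/3
G(F) = 2*F/3 (G(F) = (F + F)*(1/3 + 0) = (2*F)*(1/3) = 2*F/3)
(G(9)*112 - 62) - 24914 = (((2/3)*9)*112 - 62) - 24914 = (6*112 - 62) - 24914 = (672 - 62) - 24914 = 610 - 24914 = -24304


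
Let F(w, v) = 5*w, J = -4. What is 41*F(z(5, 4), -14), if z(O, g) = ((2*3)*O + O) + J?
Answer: 6355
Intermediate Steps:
z(O, g) = -4 + 7*O (z(O, g) = ((2*3)*O + O) - 4 = (6*O + O) - 4 = 7*O - 4 = -4 + 7*O)
41*F(z(5, 4), -14) = 41*(5*(-4 + 7*5)) = 41*(5*(-4 + 35)) = 41*(5*31) = 41*155 = 6355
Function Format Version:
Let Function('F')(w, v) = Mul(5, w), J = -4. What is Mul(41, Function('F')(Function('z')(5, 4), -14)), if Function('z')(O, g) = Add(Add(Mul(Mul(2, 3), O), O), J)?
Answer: 6355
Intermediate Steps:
Function('z')(O, g) = Add(-4, Mul(7, O)) (Function('z')(O, g) = Add(Add(Mul(Mul(2, 3), O), O), -4) = Add(Add(Mul(6, O), O), -4) = Add(Mul(7, O), -4) = Add(-4, Mul(7, O)))
Mul(41, Function('F')(Function('z')(5, 4), -14)) = Mul(41, Mul(5, Add(-4, Mul(7, 5)))) = Mul(41, Mul(5, Add(-4, 35))) = Mul(41, Mul(5, 31)) = Mul(41, 155) = 6355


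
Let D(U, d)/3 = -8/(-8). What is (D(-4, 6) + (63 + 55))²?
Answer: 14641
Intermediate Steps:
D(U, d) = 3 (D(U, d) = 3*(-8/(-8)) = 3*(-8*(-⅛)) = 3*1 = 3)
(D(-4, 6) + (63 + 55))² = (3 + (63 + 55))² = (3 + 118)² = 121² = 14641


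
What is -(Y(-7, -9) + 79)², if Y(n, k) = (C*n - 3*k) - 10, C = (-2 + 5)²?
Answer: -1089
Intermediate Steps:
C = 9 (C = 3² = 9)
Y(n, k) = -10 - 3*k + 9*n (Y(n, k) = (9*n - 3*k) - 10 = (-3*k + 9*n) - 10 = -10 - 3*k + 9*n)
-(Y(-7, -9) + 79)² = -((-10 - 3*(-9) + 9*(-7)) + 79)² = -((-10 + 27 - 63) + 79)² = -(-46 + 79)² = -1*33² = -1*1089 = -1089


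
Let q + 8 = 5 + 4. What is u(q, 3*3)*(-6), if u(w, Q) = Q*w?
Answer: -54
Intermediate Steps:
q = 1 (q = -8 + (5 + 4) = -8 + 9 = 1)
u(q, 3*3)*(-6) = ((3*3)*1)*(-6) = (9*1)*(-6) = 9*(-6) = -54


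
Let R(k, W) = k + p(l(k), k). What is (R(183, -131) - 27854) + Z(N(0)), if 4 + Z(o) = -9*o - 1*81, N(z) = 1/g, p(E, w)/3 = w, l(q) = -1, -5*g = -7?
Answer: -190494/7 ≈ -27213.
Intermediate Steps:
g = 7/5 (g = -⅕*(-7) = 7/5 ≈ 1.4000)
p(E, w) = 3*w
R(k, W) = 4*k (R(k, W) = k + 3*k = 4*k)
N(z) = 5/7 (N(z) = 1/(7/5) = 5/7)
Z(o) = -85 - 9*o (Z(o) = -4 + (-9*o - 1*81) = -4 + (-9*o - 81) = -4 + (-81 - 9*o) = -85 - 9*o)
(R(183, -131) - 27854) + Z(N(0)) = (4*183 - 27854) + (-85 - 9*5/7) = (732 - 27854) + (-85 - 45/7) = -27122 - 640/7 = -190494/7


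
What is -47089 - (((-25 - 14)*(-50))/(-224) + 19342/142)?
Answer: -375465655/7952 ≈ -47217.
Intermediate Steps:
-47089 - (((-25 - 14)*(-50))/(-224) + 19342/142) = -47089 - (-39*(-50)*(-1/224) + 19342*(1/142)) = -47089 - (1950*(-1/224) + 9671/71) = -47089 - (-975/112 + 9671/71) = -47089 - 1*1013927/7952 = -47089 - 1013927/7952 = -375465655/7952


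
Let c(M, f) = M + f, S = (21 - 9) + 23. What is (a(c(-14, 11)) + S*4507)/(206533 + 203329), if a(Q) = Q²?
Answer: 78877/204931 ≈ 0.38490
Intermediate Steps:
S = 35 (S = 12 + 23 = 35)
(a(c(-14, 11)) + S*4507)/(206533 + 203329) = ((-14 + 11)² + 35*4507)/(206533 + 203329) = ((-3)² + 157745)/409862 = (9 + 157745)*(1/409862) = 157754*(1/409862) = 78877/204931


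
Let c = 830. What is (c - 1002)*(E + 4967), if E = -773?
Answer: -721368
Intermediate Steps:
(c - 1002)*(E + 4967) = (830 - 1002)*(-773 + 4967) = -172*4194 = -721368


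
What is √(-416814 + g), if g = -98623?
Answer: I*√515437 ≈ 717.94*I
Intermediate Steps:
√(-416814 + g) = √(-416814 - 98623) = √(-515437) = I*√515437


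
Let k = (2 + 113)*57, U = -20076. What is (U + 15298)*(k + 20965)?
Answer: -131490560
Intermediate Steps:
k = 6555 (k = 115*57 = 6555)
(U + 15298)*(k + 20965) = (-20076 + 15298)*(6555 + 20965) = -4778*27520 = -131490560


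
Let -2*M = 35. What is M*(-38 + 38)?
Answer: 0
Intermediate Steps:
M = -35/2 (M = -1/2*35 = -35/2 ≈ -17.500)
M*(-38 + 38) = -35*(-38 + 38)/2 = -35/2*0 = 0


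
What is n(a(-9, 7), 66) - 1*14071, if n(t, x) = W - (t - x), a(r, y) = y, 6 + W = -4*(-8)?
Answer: -13986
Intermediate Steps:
W = 26 (W = -6 - 4*(-8) = -6 + 32 = 26)
n(t, x) = 26 + x - t (n(t, x) = 26 - (t - x) = 26 + (x - t) = 26 + x - t)
n(a(-9, 7), 66) - 1*14071 = (26 + 66 - 1*7) - 1*14071 = (26 + 66 - 7) - 14071 = 85 - 14071 = -13986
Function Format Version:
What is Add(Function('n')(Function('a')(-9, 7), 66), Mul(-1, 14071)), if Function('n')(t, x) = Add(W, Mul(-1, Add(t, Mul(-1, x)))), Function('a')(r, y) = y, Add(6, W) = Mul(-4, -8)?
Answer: -13986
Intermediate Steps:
W = 26 (W = Add(-6, Mul(-4, -8)) = Add(-6, 32) = 26)
Function('n')(t, x) = Add(26, x, Mul(-1, t)) (Function('n')(t, x) = Add(26, Mul(-1, Add(t, Mul(-1, x)))) = Add(26, Add(x, Mul(-1, t))) = Add(26, x, Mul(-1, t)))
Add(Function('n')(Function('a')(-9, 7), 66), Mul(-1, 14071)) = Add(Add(26, 66, Mul(-1, 7)), Mul(-1, 14071)) = Add(Add(26, 66, -7), -14071) = Add(85, -14071) = -13986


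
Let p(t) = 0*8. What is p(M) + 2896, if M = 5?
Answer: 2896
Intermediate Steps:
p(t) = 0
p(M) + 2896 = 0 + 2896 = 2896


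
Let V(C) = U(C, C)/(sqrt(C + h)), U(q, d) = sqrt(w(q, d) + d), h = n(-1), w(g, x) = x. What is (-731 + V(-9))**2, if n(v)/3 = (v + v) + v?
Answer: 532900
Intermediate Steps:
n(v) = 9*v (n(v) = 3*((v + v) + v) = 3*(2*v + v) = 3*(3*v) = 9*v)
h = -9 (h = 9*(-1) = -9)
U(q, d) = sqrt(2)*sqrt(d) (U(q, d) = sqrt(d + d) = sqrt(2*d) = sqrt(2)*sqrt(d))
V(C) = sqrt(2)*sqrt(C)/sqrt(-9 + C) (V(C) = (sqrt(2)*sqrt(C))/(sqrt(C - 9)) = (sqrt(2)*sqrt(C))/(sqrt(-9 + C)) = (sqrt(2)*sqrt(C))/sqrt(-9 + C) = sqrt(2)*sqrt(C)/sqrt(-9 + C))
(-731 + V(-9))**2 = (-731 + sqrt(2)*sqrt(-9)/sqrt(-9 - 9))**2 = (-731 + sqrt(2)*(3*I)/sqrt(-18))**2 = (-731 + sqrt(2)*(3*I)*(-I*sqrt(2)/6))**2 = (-731 + 1)**2 = (-730)**2 = 532900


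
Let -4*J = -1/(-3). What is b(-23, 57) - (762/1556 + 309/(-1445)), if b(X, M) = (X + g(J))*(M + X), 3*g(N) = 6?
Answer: -802996083/1124210 ≈ -714.28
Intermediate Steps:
J = -1/12 (J = -(-1)/(4*(-3)) = -(-1)*(-1)/(4*3) = -1/4*1/3 = -1/12 ≈ -0.083333)
g(N) = 2 (g(N) = (1/3)*6 = 2)
b(X, M) = (2 + X)*(M + X) (b(X, M) = (X + 2)*(M + X) = (2 + X)*(M + X))
b(-23, 57) - (762/1556 + 309/(-1445)) = ((-23)**2 + 2*57 + 2*(-23) + 57*(-23)) - (762/1556 + 309/(-1445)) = (529 + 114 - 46 - 1311) - (762*(1/1556) + 309*(-1/1445)) = -714 - (381/778 - 309/1445) = -714 - 1*310143/1124210 = -714 - 310143/1124210 = -802996083/1124210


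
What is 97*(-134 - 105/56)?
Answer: -105439/8 ≈ -13180.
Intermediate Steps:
97*(-134 - 105/56) = 97*(-134 - 105*1/56) = 97*(-134 - 15/8) = 97*(-1087/8) = -105439/8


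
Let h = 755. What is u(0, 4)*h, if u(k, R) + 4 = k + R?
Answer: 0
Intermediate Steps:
u(k, R) = -4 + R + k (u(k, R) = -4 + (k + R) = -4 + (R + k) = -4 + R + k)
u(0, 4)*h = (-4 + 4 + 0)*755 = 0*755 = 0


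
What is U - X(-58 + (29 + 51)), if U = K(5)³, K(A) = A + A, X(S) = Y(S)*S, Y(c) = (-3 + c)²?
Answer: -6942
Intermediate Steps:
X(S) = S*(-3 + S)² (X(S) = (-3 + S)²*S = S*(-3 + S)²)
K(A) = 2*A
U = 1000 (U = (2*5)³ = 10³ = 1000)
U - X(-58 + (29 + 51)) = 1000 - (-58 + (29 + 51))*(-3 + (-58 + (29 + 51)))² = 1000 - (-58 + 80)*(-3 + (-58 + 80))² = 1000 - 22*(-3 + 22)² = 1000 - 22*19² = 1000 - 22*361 = 1000 - 1*7942 = 1000 - 7942 = -6942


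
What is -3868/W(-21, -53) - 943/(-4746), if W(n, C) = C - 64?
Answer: 6155953/185094 ≈ 33.259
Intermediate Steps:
W(n, C) = -64 + C
-3868/W(-21, -53) - 943/(-4746) = -3868/(-64 - 53) - 943/(-4746) = -3868/(-117) - 943*(-1/4746) = -3868*(-1/117) + 943/4746 = 3868/117 + 943/4746 = 6155953/185094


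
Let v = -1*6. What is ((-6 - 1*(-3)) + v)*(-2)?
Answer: 18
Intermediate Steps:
v = -6
((-6 - 1*(-3)) + v)*(-2) = ((-6 - 1*(-3)) - 6)*(-2) = ((-6 + 3) - 6)*(-2) = (-3 - 6)*(-2) = -9*(-2) = 18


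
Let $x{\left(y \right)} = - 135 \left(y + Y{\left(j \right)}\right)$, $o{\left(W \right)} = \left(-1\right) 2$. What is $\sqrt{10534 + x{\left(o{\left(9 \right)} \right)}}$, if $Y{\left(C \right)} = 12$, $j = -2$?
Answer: $4 \sqrt{574} \approx 95.833$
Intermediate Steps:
$o{\left(W \right)} = -2$
$x{\left(y \right)} = -1620 - 135 y$ ($x{\left(y \right)} = - 135 \left(y + 12\right) = - 135 \left(12 + y\right) = -1620 - 135 y$)
$\sqrt{10534 + x{\left(o{\left(9 \right)} \right)}} = \sqrt{10534 - 1350} = \sqrt{9184} = 4 \sqrt{574}$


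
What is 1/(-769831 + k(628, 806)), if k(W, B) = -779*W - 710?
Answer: -1/1259753 ≈ -7.9381e-7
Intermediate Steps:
k(W, B) = -710 - 779*W
1/(-769831 + k(628, 806)) = 1/(-769831 + (-710 - 779*628)) = 1/(-769831 + (-710 - 489212)) = 1/(-769831 - 489922) = 1/(-1259753) = -1/1259753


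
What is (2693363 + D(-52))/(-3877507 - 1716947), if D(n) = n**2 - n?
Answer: -2696119/5594454 ≈ -0.48193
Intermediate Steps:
(2693363 + D(-52))/(-3877507 - 1716947) = (2693363 - 52*(-1 - 52))/(-3877507 - 1716947) = (2693363 - 52*(-53))/(-5594454) = (2693363 + 2756)*(-1/5594454) = 2696119*(-1/5594454) = -2696119/5594454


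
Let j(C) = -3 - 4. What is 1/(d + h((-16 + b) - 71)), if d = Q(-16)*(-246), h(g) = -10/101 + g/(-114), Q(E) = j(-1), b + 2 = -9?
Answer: 5757/9917933 ≈ 0.00058046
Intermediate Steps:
j(C) = -7
b = -11 (b = -2 - 9 = -11)
Q(E) = -7
h(g) = -10/101 - g/114 (h(g) = -10*1/101 + g*(-1/114) = -10/101 - g/114)
d = 1722 (d = -7*(-246) = 1722)
1/(d + h((-16 + b) - 71)) = 1/(1722 + (-10/101 - ((-16 - 11) - 71)/114)) = 1/(1722 + (-10/101 - (-27 - 71)/114)) = 1/(1722 + (-10/101 - 1/114*(-98))) = 1/(1722 + (-10/101 + 49/57)) = 1/(1722 + 4379/5757) = 1/(9917933/5757) = 5757/9917933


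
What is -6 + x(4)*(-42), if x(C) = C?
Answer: -174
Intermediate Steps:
-6 + x(4)*(-42) = -6 + 4*(-42) = -6 - 168 = -174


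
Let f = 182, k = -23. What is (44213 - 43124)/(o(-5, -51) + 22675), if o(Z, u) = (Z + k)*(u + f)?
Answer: 1089/19007 ≈ 0.057295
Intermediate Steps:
o(Z, u) = (-23 + Z)*(182 + u) (o(Z, u) = (Z - 23)*(u + 182) = (-23 + Z)*(182 + u))
(44213 - 43124)/(o(-5, -51) + 22675) = (44213 - 43124)/((-4186 - 23*(-51) + 182*(-5) - 5*(-51)) + 22675) = 1089/((-4186 + 1173 - 910 + 255) + 22675) = 1089/(-3668 + 22675) = 1089/19007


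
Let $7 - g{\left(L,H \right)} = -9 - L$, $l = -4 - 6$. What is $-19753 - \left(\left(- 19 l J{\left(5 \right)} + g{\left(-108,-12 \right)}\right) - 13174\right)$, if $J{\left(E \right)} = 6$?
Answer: $-7627$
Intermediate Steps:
$l = -10$
$g{\left(L,H \right)} = 16 + L$ ($g{\left(L,H \right)} = 7 - \left(-9 - L\right) = 7 + \left(9 + L\right) = 16 + L$)
$-19753 - \left(\left(- 19 l J{\left(5 \right)} + g{\left(-108,-12 \right)}\right) - 13174\right) = -19753 - \left(\left(\left(-19\right) \left(-10\right) 6 + \left(16 - 108\right)\right) - 13174\right) = -19753 - \left(\left(190 \cdot 6 - 92\right) - 13174\right) = -19753 - \left(\left(1140 - 92\right) - 13174\right) = -19753 - \left(1048 - 13174\right) = -19753 - -12126 = -19753 + 12126 = -7627$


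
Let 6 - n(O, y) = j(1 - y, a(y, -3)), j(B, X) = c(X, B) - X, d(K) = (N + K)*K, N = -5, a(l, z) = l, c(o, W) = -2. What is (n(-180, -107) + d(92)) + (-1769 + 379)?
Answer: 6515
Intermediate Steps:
d(K) = K*(-5 + K) (d(K) = (-5 + K)*K = K*(-5 + K))
j(B, X) = -2 - X
n(O, y) = 8 + y (n(O, y) = 6 - (-2 - y) = 6 + (2 + y) = 8 + y)
(n(-180, -107) + d(92)) + (-1769 + 379) = ((8 - 107) + 92*(-5 + 92)) + (-1769 + 379) = (-99 + 92*87) - 1390 = (-99 + 8004) - 1390 = 7905 - 1390 = 6515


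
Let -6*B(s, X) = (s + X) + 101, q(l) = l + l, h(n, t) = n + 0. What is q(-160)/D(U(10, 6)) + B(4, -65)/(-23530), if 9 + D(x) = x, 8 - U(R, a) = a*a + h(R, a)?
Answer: 2258974/331773 ≈ 6.8088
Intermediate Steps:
h(n, t) = n
U(R, a) = 8 - R - a² (U(R, a) = 8 - (a*a + R) = 8 - (a² + R) = 8 - (R + a²) = 8 + (-R - a²) = 8 - R - a²)
q(l) = 2*l
B(s, X) = -101/6 - X/6 - s/6 (B(s, X) = -((s + X) + 101)/6 = -((X + s) + 101)/6 = -(101 + X + s)/6 = -101/6 - X/6 - s/6)
D(x) = -9 + x
q(-160)/D(U(10, 6)) + B(4, -65)/(-23530) = (2*(-160))/(-9 + (8 - 1*10 - 1*6²)) + (-101/6 - ⅙*(-65) - ⅙*4)/(-23530) = -320/(-9 + (8 - 10 - 1*36)) + (-101/6 + 65/6 - ⅔)*(-1/23530) = -320/(-9 + (8 - 10 - 36)) - 20/3*(-1/23530) = -320/(-9 - 38) + 2/7059 = -320/(-47) + 2/7059 = -320*(-1/47) + 2/7059 = 320/47 + 2/7059 = 2258974/331773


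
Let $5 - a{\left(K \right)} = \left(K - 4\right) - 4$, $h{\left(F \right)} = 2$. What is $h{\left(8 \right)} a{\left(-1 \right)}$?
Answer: $28$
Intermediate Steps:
$a{\left(K \right)} = 13 - K$ ($a{\left(K \right)} = 5 - \left(\left(K - 4\right) - 4\right) = 5 - \left(\left(-4 + K\right) - 4\right) = 5 - \left(-8 + K\right) = 13 - K$)
$h{\left(8 \right)} a{\left(-1 \right)} = 2 \left(13 - -1\right) = 2 \left(13 + 1\right) = 2 \cdot 14 = 28$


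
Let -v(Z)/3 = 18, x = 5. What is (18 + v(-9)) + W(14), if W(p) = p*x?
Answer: 34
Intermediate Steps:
v(Z) = -54 (v(Z) = -3*18 = -54)
W(p) = 5*p (W(p) = p*5 = 5*p)
(18 + v(-9)) + W(14) = (18 - 54) + 5*14 = -36 + 70 = 34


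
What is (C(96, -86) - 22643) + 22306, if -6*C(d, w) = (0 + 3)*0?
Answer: -337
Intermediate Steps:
C(d, w) = 0 (C(d, w) = -(0 + 3)*0/6 = -0/2 = -1/6*0 = 0)
(C(96, -86) - 22643) + 22306 = (0 - 22643) + 22306 = -22643 + 22306 = -337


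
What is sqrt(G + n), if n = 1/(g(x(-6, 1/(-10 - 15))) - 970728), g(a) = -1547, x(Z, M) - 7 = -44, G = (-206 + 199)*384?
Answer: I*sqrt(101640664042091)/194455 ≈ 51.846*I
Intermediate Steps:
G = -2688 (G = -7*384 = -2688)
x(Z, M) = -37 (x(Z, M) = 7 - 44 = -37)
n = -1/972275 (n = 1/(-1547 - 970728) = 1/(-972275) = -1/972275 ≈ -1.0285e-6)
sqrt(G + n) = sqrt(-2688 - 1/972275) = sqrt(-2613475201/972275) = I*sqrt(101640664042091)/194455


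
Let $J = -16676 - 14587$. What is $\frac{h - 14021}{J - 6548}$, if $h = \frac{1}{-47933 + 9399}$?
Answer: $\frac{540285215}{1457009074} \approx 0.37082$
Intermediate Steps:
$J = -31263$ ($J = -16676 - 14587 = -31263$)
$h = - \frac{1}{38534}$ ($h = \frac{1}{-38534} = - \frac{1}{38534} \approx -2.5951 \cdot 10^{-5}$)
$\frac{h - 14021}{J - 6548} = \frac{- \frac{1}{38534} - 14021}{-31263 - 6548} = - \frac{540285215}{38534 \left(-37811\right)} = \left(- \frac{540285215}{38534}\right) \left(- \frac{1}{37811}\right) = \frac{540285215}{1457009074}$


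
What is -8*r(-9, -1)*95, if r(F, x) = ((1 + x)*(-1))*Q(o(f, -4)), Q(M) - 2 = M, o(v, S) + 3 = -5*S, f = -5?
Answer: 0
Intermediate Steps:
o(v, S) = -3 - 5*S
Q(M) = 2 + M
r(F, x) = -19 - 19*x (r(F, x) = ((1 + x)*(-1))*(2 + (-3 - 5*(-4))) = (-1 - x)*(2 + (-3 + 20)) = (-1 - x)*(2 + 17) = (-1 - x)*19 = -19 - 19*x)
-8*r(-9, -1)*95 = -8*(-19 - 19*(-1))*95 = -8*(-19 + 19)*95 = -8*0*95 = 0*95 = 0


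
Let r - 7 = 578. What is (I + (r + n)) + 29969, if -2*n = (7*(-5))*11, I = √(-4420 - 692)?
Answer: 61493/2 + 6*I*√142 ≈ 30747.0 + 71.498*I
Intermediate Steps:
r = 585 (r = 7 + 578 = 585)
I = 6*I*√142 (I = √(-5112) = 6*I*√142 ≈ 71.498*I)
n = 385/2 (n = -7*(-5)*11/2 = -(-35)*11/2 = -½*(-385) = 385/2 ≈ 192.50)
(I + (r + n)) + 29969 = (6*I*√142 + (585 + 385/2)) + 29969 = (6*I*√142 + 1555/2) + 29969 = (1555/2 + 6*I*√142) + 29969 = 61493/2 + 6*I*√142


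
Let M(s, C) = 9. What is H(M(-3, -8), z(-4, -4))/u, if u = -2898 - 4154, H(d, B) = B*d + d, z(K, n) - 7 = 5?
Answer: -117/7052 ≈ -0.016591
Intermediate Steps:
z(K, n) = 12 (z(K, n) = 7 + 5 = 12)
H(d, B) = d + B*d
u = -7052
H(M(-3, -8), z(-4, -4))/u = (9*(1 + 12))/(-7052) = (9*13)*(-1/7052) = 117*(-1/7052) = -117/7052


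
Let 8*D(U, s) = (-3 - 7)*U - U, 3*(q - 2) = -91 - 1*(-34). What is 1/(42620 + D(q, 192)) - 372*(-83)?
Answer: 10533254780/341147 ≈ 30876.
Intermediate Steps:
q = -17 (q = 2 + (-91 - 1*(-34))/3 = 2 + (-91 + 34)/3 = 2 + (⅓)*(-57) = 2 - 19 = -17)
D(U, s) = -11*U/8 (D(U, s) = ((-3 - 7)*U - U)/8 = (-10*U - U)/8 = (-11*U)/8 = -11*U/8)
1/(42620 + D(q, 192)) - 372*(-83) = 1/(42620 - 11/8*(-17)) - 372*(-83) = 1/(42620 + 187/8) - 1*(-30876) = 1/(341147/8) + 30876 = 8/341147 + 30876 = 10533254780/341147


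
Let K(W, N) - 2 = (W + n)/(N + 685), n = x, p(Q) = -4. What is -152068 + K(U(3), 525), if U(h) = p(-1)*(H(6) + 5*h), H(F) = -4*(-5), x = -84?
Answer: -92000042/605 ≈ -1.5207e+5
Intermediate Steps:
n = -84
H(F) = 20
U(h) = -80 - 20*h (U(h) = -4*(20 + 5*h) = -80 - 20*h)
K(W, N) = 2 + (-84 + W)/(685 + N) (K(W, N) = 2 + (W - 84)/(N + 685) = 2 + (-84 + W)/(685 + N))
-152068 + K(U(3), 525) = -152068 + (1286 + (-80 - 20*3) + 2*525)/(685 + 525) = -152068 + (1286 + (-80 - 60) + 1050)/1210 = -152068 + (1286 - 140 + 1050)/1210 = -152068 + (1/1210)*2196 = -152068 + 1098/605 = -92000042/605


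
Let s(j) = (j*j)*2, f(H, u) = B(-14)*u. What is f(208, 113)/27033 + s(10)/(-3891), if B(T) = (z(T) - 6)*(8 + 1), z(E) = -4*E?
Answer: 64150250/35061801 ≈ 1.8296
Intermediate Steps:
B(T) = -54 - 36*T (B(T) = (-4*T - 6)*(8 + 1) = (-6 - 4*T)*9 = -54 - 36*T)
f(H, u) = 450*u (f(H, u) = (-54 - 36*(-14))*u = (-54 + 504)*u = 450*u)
s(j) = 2*j² (s(j) = j²*2 = 2*j²)
f(208, 113)/27033 + s(10)/(-3891) = (450*113)/27033 + (2*10²)/(-3891) = 50850*(1/27033) + (2*100)*(-1/3891) = 16950/9011 + 200*(-1/3891) = 16950/9011 - 200/3891 = 64150250/35061801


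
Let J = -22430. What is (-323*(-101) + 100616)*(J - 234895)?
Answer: -34285725675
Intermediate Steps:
(-323*(-101) + 100616)*(J - 234895) = (-323*(-101) + 100616)*(-22430 - 234895) = (32623 + 100616)*(-257325) = 133239*(-257325) = -34285725675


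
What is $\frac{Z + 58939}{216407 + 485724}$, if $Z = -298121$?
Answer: $- \frac{239182}{702131} \approx -0.34065$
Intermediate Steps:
$\frac{Z + 58939}{216407 + 485724} = \frac{-298121 + 58939}{216407 + 485724} = - \frac{239182}{702131}$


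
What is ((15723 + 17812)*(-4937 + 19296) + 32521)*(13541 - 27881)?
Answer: -6905593143240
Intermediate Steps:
((15723 + 17812)*(-4937 + 19296) + 32521)*(13541 - 27881) = (33535*14359 + 32521)*(-14340) = (481529065 + 32521)*(-14340) = 481561586*(-14340) = -6905593143240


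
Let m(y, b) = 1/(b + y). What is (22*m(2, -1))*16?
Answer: 352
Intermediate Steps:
(22*m(2, -1))*16 = (22/(-1 + 2))*16 = (22/1)*16 = (22*1)*16 = 22*16 = 352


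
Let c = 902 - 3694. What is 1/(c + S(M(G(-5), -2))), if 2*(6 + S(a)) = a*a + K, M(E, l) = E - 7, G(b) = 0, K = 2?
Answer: -2/5545 ≈ -0.00036069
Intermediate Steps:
c = -2792
M(E, l) = -7 + E
S(a) = -5 + a²/2 (S(a) = -6 + (a*a + 2)/2 = -6 + (a² + 2)/2 = -6 + (2 + a²)/2 = -6 + (1 + a²/2) = -5 + a²/2)
1/(c + S(M(G(-5), -2))) = 1/(-2792 + (-5 + (-7 + 0)²/2)) = 1/(-2792 + (-5 + (½)*(-7)²)) = 1/(-2792 + (-5 + (½)*49)) = 1/(-2792 + (-5 + 49/2)) = 1/(-2792 + 39/2) = 1/(-5545/2) = -2/5545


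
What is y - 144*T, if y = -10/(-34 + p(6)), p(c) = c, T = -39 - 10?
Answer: 98789/14 ≈ 7056.4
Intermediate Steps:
T = -49
y = 5/14 (y = -10/(-34 + 6) = -10/(-28) = -10*(-1/28) = 5/14 ≈ 0.35714)
y - 144*T = 5/14 - 144*(-49) = 5/14 + 7056 = 98789/14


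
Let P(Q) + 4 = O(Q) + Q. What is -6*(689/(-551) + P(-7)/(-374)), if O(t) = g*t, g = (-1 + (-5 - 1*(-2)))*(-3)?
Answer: 616023/103037 ≈ 5.9787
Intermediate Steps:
g = 12 (g = (-1 + (-5 + 2))*(-3) = (-1 - 3)*(-3) = -4*(-3) = 12)
O(t) = 12*t
P(Q) = -4 + 13*Q (P(Q) = -4 + (12*Q + Q) = -4 + 13*Q)
-6*(689/(-551) + P(-7)/(-374)) = -6*(689/(-551) + (-4 + 13*(-7))/(-374)) = -6*(689*(-1/551) + (-4 - 91)*(-1/374)) = -6*(-689/551 - 95*(-1/374)) = -6*(-689/551 + 95/374) = -6*(-205341/206074) = 616023/103037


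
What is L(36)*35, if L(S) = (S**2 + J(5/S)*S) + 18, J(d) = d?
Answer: 46165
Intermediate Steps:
L(S) = 23 + S**2 (L(S) = (S**2 + (5/S)*S) + 18 = (S**2 + 5) + 18 = (5 + S**2) + 18 = 23 + S**2)
L(36)*35 = (23 + 36**2)*35 = (23 + 1296)*35 = 1319*35 = 46165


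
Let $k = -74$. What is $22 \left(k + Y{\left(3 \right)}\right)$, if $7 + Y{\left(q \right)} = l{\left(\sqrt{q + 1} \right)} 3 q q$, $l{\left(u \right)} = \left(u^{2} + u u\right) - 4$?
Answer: $594$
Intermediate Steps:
$l{\left(u \right)} = -4 + 2 u^{2}$ ($l{\left(u \right)} = \left(u^{2} + u^{2}\right) - 4 = 2 u^{2} - 4 = -4 + 2 u^{2}$)
$Y{\left(q \right)} = -7 + q^{2} \left(-6 + 6 q\right)$ ($Y{\left(q \right)} = -7 + \left(-4 + 2 \left(\sqrt{q + 1}\right)^{2}\right) 3 q q = -7 + \left(-4 + 2 \left(\sqrt{1 + q}\right)^{2}\right) 3 q^{2} = -7 + \left(-4 + 2 \left(1 + q\right)\right) 3 q^{2} = -7 + \left(-4 + \left(2 + 2 q\right)\right) 3 q^{2} = -7 + \left(-2 + 2 q\right) 3 q^{2} = -7 + \left(-6 + 6 q\right) q^{2} = -7 + q^{2} \left(-6 + 6 q\right)$)
$22 \left(k + Y{\left(3 \right)}\right) = 22 \left(-74 - \left(7 - 6 \cdot 3^{2} \left(-1 + 3\right)\right)\right) = 22 \left(-74 - \left(7 - 108\right)\right) = 22 \left(-74 + \left(-7 + 108\right)\right) = 22 \left(-74 + 101\right) = 22 \cdot 27 = 594$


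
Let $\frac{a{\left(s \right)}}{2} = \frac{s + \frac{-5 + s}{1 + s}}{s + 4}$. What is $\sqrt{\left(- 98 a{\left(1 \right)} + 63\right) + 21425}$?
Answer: $\frac{2 \sqrt{134545}}{5} \approx 146.72$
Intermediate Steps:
$a{\left(s \right)} = \frac{2 \left(s + \frac{-5 + s}{1 + s}\right)}{4 + s}$ ($a{\left(s \right)} = 2 \frac{s + \frac{-5 + s}{1 + s}}{s + 4} = 2 \frac{s + \frac{-5 + s}{1 + s}}{4 + s} = \frac{2 \left(s + \frac{-5 + s}{1 + s}\right)}{4 + s}$)
$\sqrt{\left(- 98 a{\left(1 \right)} + 63\right) + 21425} = \sqrt{\left(- 98 \frac{2 \left(-5 + 1^{2} + 2 \cdot 1\right)}{4 + 1^{2} + 5 \cdot 1} + 63\right) + 21425} = \sqrt{\left(- 98 \frac{2 \left(-5 + 1 + 2\right)}{4 + 1 + 5} + 63\right) + 21425} = \sqrt{\left(- 98 \cdot 2 \cdot \frac{1}{10} \left(-2\right) + 63\right) + 21425} = \sqrt{\left(\left(-98\right) \left(- \frac{2}{5}\right) + 63\right) + 21425} = \sqrt{\left(\frac{196}{5} + 63\right) + 21425} = \sqrt{\frac{511}{5} + 21425} = \sqrt{\frac{107636}{5}} = \frac{2 \sqrt{134545}}{5}$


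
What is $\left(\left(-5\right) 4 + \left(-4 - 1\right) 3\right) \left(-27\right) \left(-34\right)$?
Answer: $-32130$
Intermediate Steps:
$\left(\left(-5\right) 4 + \left(-4 - 1\right) 3\right) \left(-27\right) \left(-34\right) = \left(-20 - 15\right) \left(-27\right) \left(-34\right) = \left(-35\right) \left(-27\right) \left(-34\right) = 945 \left(-34\right) = -32130$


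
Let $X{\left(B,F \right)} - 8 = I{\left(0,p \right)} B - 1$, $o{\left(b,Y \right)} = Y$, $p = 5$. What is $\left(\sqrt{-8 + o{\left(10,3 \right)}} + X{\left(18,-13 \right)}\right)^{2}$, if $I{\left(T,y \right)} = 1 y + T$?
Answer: $\left(97 + i \sqrt{5}\right)^{2} \approx 9404.0 + 433.8 i$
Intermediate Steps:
$I{\left(T,y \right)} = T + y$ ($I{\left(T,y \right)} = y + T = T + y$)
$X{\left(B,F \right)} = 7 + 5 B$ ($X{\left(B,F \right)} = 8 + \left(\left(0 + 5\right) B - 1\right) = 8 + \left(5 B - 1\right) = 8 + \left(-1 + 5 B\right) = 7 + 5 B$)
$\left(\sqrt{-8 + o{\left(10,3 \right)}} + X{\left(18,-13 \right)}\right)^{2} = \left(\sqrt{-8 + 3} + \left(7 + 5 \cdot 18\right)\right)^{2} = \left(\sqrt{-5} + \left(7 + 90\right)\right)^{2} = \left(i \sqrt{5} + 97\right)^{2} = \left(97 + i \sqrt{5}\right)^{2}$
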